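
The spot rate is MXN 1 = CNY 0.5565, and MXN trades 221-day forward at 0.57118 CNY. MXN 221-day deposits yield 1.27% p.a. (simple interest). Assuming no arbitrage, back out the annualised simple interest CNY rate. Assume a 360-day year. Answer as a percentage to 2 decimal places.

T = 221/360 years.
F/S = 0.57118/0.5565 = 1.0263792 = (growth of CNY) / (growth of MXN).
The MXN side grows by 1 + 0.0127×221/360 = 1.0077964.
Hence g_CNY = 1.0343813.
(1.0343813 − 1)/T = 0.056006, i.e. 5.60%.

5.60%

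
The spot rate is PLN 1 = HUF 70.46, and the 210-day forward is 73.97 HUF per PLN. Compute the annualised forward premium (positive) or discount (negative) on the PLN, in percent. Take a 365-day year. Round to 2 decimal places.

T = 210/365 years.
Period premium: (73.97 − 70.46)/70.46 = 0.0498155.
×(1/T) gives 8.66% p.a.

+8.66%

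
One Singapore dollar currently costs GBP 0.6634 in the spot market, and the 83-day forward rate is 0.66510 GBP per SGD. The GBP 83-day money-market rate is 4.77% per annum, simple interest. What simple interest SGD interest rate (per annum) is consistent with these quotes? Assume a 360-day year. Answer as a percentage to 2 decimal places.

3.65%

T = 83/360 years.
CIP gives F = S · g_GBP/g_SGD, so g_GBP/g_SGD = 0.6651/0.6634 = 1.0025626.
The GBP side grows by 1 + 0.0477×83/360 = 1.0109975.
Hence g_SGD = 1.0084133.
r = (1.0084133 − 1)/(83/360) = 0.036491 → 3.65%.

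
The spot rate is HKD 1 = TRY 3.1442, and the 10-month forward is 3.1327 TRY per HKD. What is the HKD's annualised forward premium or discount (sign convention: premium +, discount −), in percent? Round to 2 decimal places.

-0.44%

T = 10/12 years.
Period premium: (3.1327 − 3.1442)/3.1442 = -0.0036575.
Per annum: -0.0036575 / (10/12) = -0.004389 = -0.44%.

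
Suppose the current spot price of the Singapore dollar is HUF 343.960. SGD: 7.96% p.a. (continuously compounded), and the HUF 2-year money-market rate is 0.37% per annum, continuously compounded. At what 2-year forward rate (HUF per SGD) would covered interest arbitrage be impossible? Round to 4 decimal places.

295.5167

T = 2 years.
HUF accumulates by e^(0.0037×2) = 1.007427448.
SGD accumulates by e^(0.0796×2) = 1.172572438.
Forward (HUF per SGD) = 343.96 × 1.007427448 / 1.172572438 = 295.516707.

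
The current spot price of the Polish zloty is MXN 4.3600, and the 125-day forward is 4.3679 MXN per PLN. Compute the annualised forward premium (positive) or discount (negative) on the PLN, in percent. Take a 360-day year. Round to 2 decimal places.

T = 125/360 years.
Period premium: (4.3679 − 4.36)/4.36 = 0.0018119.
Annualise by dividing by T: 0.0018119 / (125/360) = 0.005218 → 0.52%.

+0.52%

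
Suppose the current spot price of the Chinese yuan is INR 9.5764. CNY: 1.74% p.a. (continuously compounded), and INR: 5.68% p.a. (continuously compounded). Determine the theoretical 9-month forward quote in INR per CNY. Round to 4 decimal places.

9.8636

T = 9/12 years.
INR growth factor: e^(0.0568×9/12) = 1.0435204.
CNY growth factor: e^(0.0174×9/12) = 1.0131355.
So F = 9.5764 × 1.0435204 / 1.0131355 = 9.863605 (INR/CNY).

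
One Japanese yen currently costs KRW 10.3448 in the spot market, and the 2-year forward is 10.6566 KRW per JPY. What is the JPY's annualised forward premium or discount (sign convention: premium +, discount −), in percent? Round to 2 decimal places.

T = 2 years.
JPY trades forward at +3.01407% vs spot over the period.
Annualise by dividing by T: 0.0301407 / 2 = 0.015070 → 1.51%.

+1.51%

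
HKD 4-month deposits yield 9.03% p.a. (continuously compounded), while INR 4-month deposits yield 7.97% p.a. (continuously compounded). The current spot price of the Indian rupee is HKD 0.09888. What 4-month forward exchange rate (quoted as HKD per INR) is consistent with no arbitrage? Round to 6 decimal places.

T = 4/12 years.
HKD growth factor: e^(0.0903×4/12) = 1.0305576.
INR growth factor: e^(0.0797×4/12) = 1.0269227.
Forward (HKD per INR) = 0.09888 × 1.0305576 / 1.0269227 = 0.09923000.

0.099230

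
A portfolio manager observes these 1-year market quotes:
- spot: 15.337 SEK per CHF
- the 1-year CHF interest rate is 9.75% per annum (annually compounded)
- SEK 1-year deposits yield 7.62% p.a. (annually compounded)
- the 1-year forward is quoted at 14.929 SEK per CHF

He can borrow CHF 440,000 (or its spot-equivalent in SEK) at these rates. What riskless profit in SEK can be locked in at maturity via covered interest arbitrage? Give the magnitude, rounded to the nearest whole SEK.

SEK 53,285

T = 1 year.
Invest the CHF and cover forward: 440,000 × 1.097500 × 14.929 = SEK 7,209,214.10.
Convert at spot and invest in SEK: 440,000 × 15.337 × 1.076200 = SEK 7,262,498.94.
The quoted forward undervalues CHF, so borrow CHF, convert to SEK at spot, deposit the SEK at 7.62%, and buy CHF forward at 14.929 to cover the loan.
Profit = 7,262,498.94 − 7,209,214.10 = SEK 53,285.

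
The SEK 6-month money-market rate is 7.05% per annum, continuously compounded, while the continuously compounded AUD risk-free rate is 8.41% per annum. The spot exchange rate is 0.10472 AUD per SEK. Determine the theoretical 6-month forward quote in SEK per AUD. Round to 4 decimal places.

9.4846

T = 6/12 years.
AUD accumulates by e^(0.0841×6/12) = 1.0429466.
SEK accumulates by e^(0.0705×6/12) = 1.0358786.
CIP: F = S · (grow AUD)/(grow SEK) = 0.10472 × 1.0429466/1.0358786 = 0.1054345 AUD per SEK.
Invert for SEK per AUD: 1 / 0.1054345 = 9.4846.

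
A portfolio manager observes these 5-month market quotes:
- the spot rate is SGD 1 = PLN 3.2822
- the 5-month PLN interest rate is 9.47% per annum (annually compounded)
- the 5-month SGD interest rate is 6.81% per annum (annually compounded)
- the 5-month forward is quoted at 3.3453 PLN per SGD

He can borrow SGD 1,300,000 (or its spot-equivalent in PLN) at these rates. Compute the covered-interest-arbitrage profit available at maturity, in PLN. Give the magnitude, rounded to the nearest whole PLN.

T = 5/12 years.
Invest the SGD and cover forward: 1,300,000 × 1.027830809 × 3.3453 = PLN 4,469,923.13.
Convert at spot and invest in PLN: 1,300,000 × 3.2822 × 1.038419813 = PLN 4,430,791.96.
The quoted forward overvalues SGD, so borrow PLN, buy SGD at spot, deposit the SGD at 6.81%, and sell the proceeds forward at 3.3453.
The gap between the two covered legs is PLN 39,131.

PLN 39,131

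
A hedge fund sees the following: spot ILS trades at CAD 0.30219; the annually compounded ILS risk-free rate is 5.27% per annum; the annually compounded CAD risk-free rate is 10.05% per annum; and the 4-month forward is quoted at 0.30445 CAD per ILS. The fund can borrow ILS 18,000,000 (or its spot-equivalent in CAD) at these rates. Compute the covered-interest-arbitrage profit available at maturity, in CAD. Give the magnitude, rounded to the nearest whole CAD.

CAD 41,132

T = 4/12 years.
Route A — deposit ILS, sell forward: 18,000,000 × 1.017266808 × 0.30445 = CAD 5,574,723.83.
Route B — convert at spot, deposit CAD: 18,000,000 × 0.30219 × 1.032436498 = CAD 5,615,855.74.
The quoted forward undervalues ILS, so borrow ILS, convert to CAD at spot, deposit the CAD at 10.05%, and buy ILS forward at 0.30445 to cover the loan.
Arbitrage profit = |5,574,723.83 − 5,615,855.74| = CAD 41,132.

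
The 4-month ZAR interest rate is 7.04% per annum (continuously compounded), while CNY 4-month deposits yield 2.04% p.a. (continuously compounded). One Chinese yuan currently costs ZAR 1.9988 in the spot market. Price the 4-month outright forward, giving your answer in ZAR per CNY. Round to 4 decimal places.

2.0324

T = 4/12 years.
ZAR accumulates by e^(0.0704×4/12) = 1.0237442.
CNY growth factor: e^(0.0204×4/12) = 1.0068232.
CIP: F = S · (grow ZAR)/(grow CNY) = 1.9988 × 1.0237442/1.0068232 = 2.032392 ZAR per CNY.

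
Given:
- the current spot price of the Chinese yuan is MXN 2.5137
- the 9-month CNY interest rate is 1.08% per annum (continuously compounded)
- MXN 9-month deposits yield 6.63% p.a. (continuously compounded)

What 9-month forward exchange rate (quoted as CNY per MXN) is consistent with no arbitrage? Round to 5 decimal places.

T = 9/12 years.
Growth of 1 MXN over T: e^(0.0663×9/12) = 1.050982.
CNY accumulates by e^(0.0108×9/12) = 1.0081329.
So F = 2.5137 × 1.050982 / 1.0081329 = 2.620541 (MXN/CNY).
Quoted the other way: 1/2.620541 = 0.38160 CNY per MXN.

0.38160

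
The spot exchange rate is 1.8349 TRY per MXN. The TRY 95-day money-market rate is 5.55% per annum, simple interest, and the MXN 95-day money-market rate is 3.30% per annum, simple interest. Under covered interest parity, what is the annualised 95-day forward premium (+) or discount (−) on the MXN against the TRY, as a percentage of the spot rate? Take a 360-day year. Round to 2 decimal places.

T = 95/360 years.
CIP forward (TRY per MXN) = 1.8349 × 1.0146458/1.0087083 = 1.8457007.
(F − S)/S ÷ T = (1.8457007 − 1.8349)/1.8349/(95/360) = 0.022306 → 2.23%.

+2.23%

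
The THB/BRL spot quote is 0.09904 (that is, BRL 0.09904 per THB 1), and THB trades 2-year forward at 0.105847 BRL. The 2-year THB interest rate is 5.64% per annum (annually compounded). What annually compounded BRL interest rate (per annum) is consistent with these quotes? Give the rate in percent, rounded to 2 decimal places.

9.21%

T = 2 years.
By CIP, F/S equals the BRL-to-THB growth ratio: 0.105847/0.09904 = 1.0687298.
The THB side grows by (1 + 0.0564)^2 = 1.115981.
Hence g_BRL = 1.1926822.
r = 1.1926822^(1/2) − 1 = 0.092100 → 9.21%.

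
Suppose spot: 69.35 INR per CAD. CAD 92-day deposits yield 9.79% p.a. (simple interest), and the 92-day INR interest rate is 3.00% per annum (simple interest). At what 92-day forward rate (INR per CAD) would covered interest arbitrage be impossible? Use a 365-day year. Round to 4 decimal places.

T = 92/365 years.
Growth of 1 INR over T: 1 + 0.0300×92/365 = 1.00756164.
Growth of 1 CAD over T: 1 + 0.0979×92/365 = 1.02467616.
So F = 69.35 × 1.00756164 / 1.02467616 = 68.191691 (INR/CAD).

68.1917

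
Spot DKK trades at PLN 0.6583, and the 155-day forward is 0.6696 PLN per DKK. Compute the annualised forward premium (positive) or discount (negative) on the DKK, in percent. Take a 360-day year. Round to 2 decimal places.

+3.99%

T = 155/360 years.
(F − S)/S = (0.6696 − 0.6583)/0.6583 = 0.0171654.
×(1/T) gives 3.99% p.a.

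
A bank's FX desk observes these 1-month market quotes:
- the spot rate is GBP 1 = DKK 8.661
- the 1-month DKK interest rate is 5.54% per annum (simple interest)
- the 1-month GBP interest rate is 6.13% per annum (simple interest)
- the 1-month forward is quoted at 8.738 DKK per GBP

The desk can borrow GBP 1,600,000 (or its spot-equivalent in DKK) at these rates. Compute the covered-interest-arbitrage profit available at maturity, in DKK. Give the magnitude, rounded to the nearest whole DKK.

DKK 130,643

T = 1/12 years.
Route A — deposit GBP, sell forward: 1,600,000 × 1.0051083333 × 8.738 = DKK 14,052,218.59.
Route B — convert at spot, deposit DKK: 1,600,000 × 8.661 × 1.0046166667 = DKK 13,921,575.92.
The quoted forward overvalues GBP, so borrow DKK, buy GBP at spot, deposit the GBP at 6.13%, and sell the proceeds forward at 8.738.
Arbitrage profit = |14,052,218.59 − 13,921,575.92| = DKK 130,643.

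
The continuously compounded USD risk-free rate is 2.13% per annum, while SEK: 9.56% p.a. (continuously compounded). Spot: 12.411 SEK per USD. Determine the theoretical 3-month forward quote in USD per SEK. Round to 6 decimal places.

0.079091

T = 3/12 years.
Growth of 1 SEK over T: e^(0.0956×3/12) = 1.0241879.
USD accumulates by e^(0.0213×3/12) = 1.0053392.
So F = 12.411 × 1.0241879 / 1.0053392 = 12.64369 (SEK/USD).
Invert for USD per SEK: 1 / 12.64369 = 0.079091.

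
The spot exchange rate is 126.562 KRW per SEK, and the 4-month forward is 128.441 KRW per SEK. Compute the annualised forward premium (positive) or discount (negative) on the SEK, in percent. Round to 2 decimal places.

+4.45%

T = 4/12 years.
(F − S)/S = (128.441 − 126.562)/126.562 = 0.0148465.
Annualise by dividing by T: 0.0148465 / (4/12) = 0.044540 → 4.45%.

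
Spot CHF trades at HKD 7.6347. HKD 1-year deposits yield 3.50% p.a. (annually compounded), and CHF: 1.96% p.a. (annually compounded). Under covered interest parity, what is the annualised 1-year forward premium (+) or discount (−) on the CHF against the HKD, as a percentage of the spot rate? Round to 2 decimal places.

T = 1 year.
F = S · g_HKD/g_CHF = 7.6347 × 1.035000/1.019600 = 7.7500142.
(F − S)/S ÷ T = (7.7500142 − 7.6347)/7.6347/1 = 0.015104 → 1.51%.

+1.51%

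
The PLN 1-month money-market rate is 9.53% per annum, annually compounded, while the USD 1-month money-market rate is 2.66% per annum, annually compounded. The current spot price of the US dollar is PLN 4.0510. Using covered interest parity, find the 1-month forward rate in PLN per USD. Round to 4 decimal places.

T = 1/12 years.
Growth of 1 PLN over T: (1 + 0.0953)^(1/12) = 1.0076145.
USD accumulates by (1 + 0.0266)^(1/12) = 1.0021901.
So F = 4.051 × 1.0076145 / 1.0021901 = 4.072926 (PLN/USD).

4.0729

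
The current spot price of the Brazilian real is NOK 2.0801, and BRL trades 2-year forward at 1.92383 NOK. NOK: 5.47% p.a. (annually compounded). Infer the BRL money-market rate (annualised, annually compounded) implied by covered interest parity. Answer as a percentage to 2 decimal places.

9.67%

T = 2 years.
CIP gives F = S · g_NOK/g_BRL, so g_NOK/g_BRL = 1.92383/2.0801 = 0.9248738.
The NOK side grows by (1 + 0.0547)^2 = 1.1123921.
Hence g_BRL = 1.2027501.
r = 1.2027501^(1/2) − 1 = 0.096700 → 9.67%.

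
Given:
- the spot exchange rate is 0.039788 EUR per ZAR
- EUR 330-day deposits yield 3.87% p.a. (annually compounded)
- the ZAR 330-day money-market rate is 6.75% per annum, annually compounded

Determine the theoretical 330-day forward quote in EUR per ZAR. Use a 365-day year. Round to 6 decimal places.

0.038816

T = 330/365 years.
EUR growth factor: (1 + 0.0387)^(330/365) = 1.034925.
ZAR accumulates by (1 + 0.0675)^(330/365) = 1.0608346.
CIP: F = S · (grow EUR)/(grow ZAR) = 0.039788 × 1.034925/1.0608346 = 0.03881623 EUR per ZAR.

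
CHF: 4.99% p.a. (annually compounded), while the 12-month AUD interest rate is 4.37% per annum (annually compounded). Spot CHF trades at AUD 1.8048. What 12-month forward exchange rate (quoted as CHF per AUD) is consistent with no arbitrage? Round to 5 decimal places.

T = 1 year.
Growth of 1 AUD over T: (1 + 0.0437)^1 = 1.043700.
Growth of 1 CHF over T: (1 + 0.0499)^1 = 1.049900.
Forward (AUD per CHF) = 1.8048 × 1.043700 / 1.049900 = 1.794142.
Quoted the other way: 1/1.794142 = 0.55737 CHF per AUD.

0.55737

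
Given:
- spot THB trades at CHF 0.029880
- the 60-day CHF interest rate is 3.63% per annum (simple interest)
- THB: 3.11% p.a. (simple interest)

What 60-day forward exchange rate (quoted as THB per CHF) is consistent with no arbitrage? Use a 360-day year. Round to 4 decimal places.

33.4384

T = 60/360 years.
Growth of 1 CHF over T: 1 + 0.0363×60/360 = 1.006050.
THB accumulates by 1 + 0.0311×60/360 = 1.00518333.
Forward (CHF per THB) = 0.02988 × 1.006050 / 1.00518333 = 0.029905763.
Quoted the other way: 1/0.029905763 = 33.4384 THB per CHF.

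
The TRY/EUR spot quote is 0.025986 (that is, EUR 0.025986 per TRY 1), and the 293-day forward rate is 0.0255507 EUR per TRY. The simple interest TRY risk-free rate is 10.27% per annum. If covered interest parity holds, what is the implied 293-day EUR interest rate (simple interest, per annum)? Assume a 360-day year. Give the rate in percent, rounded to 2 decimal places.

8.04%

T = 293/360 years.
F/S = 0.0255507/0.025986 = 0.9832487 = (growth of EUR) / (growth of TRY).
TRY growth factor: 1 + 0.1027×293/360 = 1.0835864.
Hence g_EUR = 1.0654349.
r = (1.0654349 − 1)/(293/360) = 0.080398 → 8.04%.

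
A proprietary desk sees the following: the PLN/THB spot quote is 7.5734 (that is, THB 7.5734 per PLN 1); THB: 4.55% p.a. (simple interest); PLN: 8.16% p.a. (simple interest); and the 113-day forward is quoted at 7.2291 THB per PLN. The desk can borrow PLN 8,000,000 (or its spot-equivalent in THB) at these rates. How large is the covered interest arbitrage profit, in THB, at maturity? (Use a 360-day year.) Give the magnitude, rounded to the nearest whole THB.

T = 113/360 years.
Invest the PLN and cover forward: 8,000,000 × 1.0256133333 × 7.2291 = THB 59,314,090.78.
Convert at spot and invest in THB: 8,000,000 × 7.5734 × 1.0142819444 = THB 61,452,503.02.
The quoted forward undervalues PLN, so borrow PLN, convert to THB at spot, deposit the THB at 4.55%, and buy PLN forward at 7.2291 to cover the loan.
The gap between the two covered legs is THB 2,138,412.

THB 2,138,412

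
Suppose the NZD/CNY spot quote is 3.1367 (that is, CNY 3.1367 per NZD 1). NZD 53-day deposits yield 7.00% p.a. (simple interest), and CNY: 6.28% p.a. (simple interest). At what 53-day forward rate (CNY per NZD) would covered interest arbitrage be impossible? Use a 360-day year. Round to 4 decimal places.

T = 53/360 years.
CNY growth factor: 1 + 0.0628×53/360 = 1.0092456.
NZD growth factor: 1 + 0.0700×53/360 = 1.0103056.
CIP: F = S · (grow CNY)/(grow NZD) = 3.1367 × 1.0092456/1.0103056 = 3.133409 CNY per NZD.

3.1334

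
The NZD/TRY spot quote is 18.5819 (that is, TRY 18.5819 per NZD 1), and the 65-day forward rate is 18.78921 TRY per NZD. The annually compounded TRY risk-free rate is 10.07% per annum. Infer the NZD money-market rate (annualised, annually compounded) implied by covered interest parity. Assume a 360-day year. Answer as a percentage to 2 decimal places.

T = 65/360 years.
CIP gives F = S · g_TRY/g_NZD, so g_TRY/g_NZD = 18.78921/18.5819 = 1.0111566.
TRY growth factor: (1 + 0.1007)^(65/360) = 1.0174746.
So the NZD growth factor = 1.0062483.
r = 1.0062483^(360/65) − 1 = 0.035100 → 3.51%.

3.51%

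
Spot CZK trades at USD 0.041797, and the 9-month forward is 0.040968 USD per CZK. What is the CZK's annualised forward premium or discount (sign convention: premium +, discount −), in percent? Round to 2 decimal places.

-2.64%

T = 9/12 years.
CZK trades forward at -1.98340% vs spot over the period.
Annualise by dividing by T: -0.0198340 / (9/12) = -0.026445 → -2.64%.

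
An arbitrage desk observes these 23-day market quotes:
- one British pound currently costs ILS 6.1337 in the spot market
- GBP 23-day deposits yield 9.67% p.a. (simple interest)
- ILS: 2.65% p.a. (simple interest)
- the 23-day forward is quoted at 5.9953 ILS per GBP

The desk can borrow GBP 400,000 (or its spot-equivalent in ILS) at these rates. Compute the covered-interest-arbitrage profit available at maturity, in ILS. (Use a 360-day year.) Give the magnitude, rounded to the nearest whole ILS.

ILS 44,698

T = 23/360 years.
Invest the GBP and cover forward: 400,000 × 1.006178056 × 5.9953 = ILS 2,412,935.72.
Convert at spot and invest in ILS: 400,000 × 6.1337 × 1.001693056 = ILS 2,457,633.88.
The quoted forward undervalues GBP, so borrow GBP, convert to ILS at spot, deposit the ILS at 2.65%, and buy GBP forward at 5.9953 to cover the loan.
The gap between the two covered legs is ILS 44,698.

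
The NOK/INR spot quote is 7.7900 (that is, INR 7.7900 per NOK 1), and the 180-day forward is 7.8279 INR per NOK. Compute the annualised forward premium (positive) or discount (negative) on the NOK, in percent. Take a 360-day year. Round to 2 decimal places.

+0.97%

T = 180/360 years.
(F − S)/S = (7.8279 − 7.79)/7.79 = 0.0048652.
×(1/T) gives 0.97% p.a.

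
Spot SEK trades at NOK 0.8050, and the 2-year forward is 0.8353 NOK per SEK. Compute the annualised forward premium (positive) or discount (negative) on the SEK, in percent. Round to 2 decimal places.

+1.88%

T = 2 years.
(F − S)/S = (0.8353 − 0.805)/0.805 = 0.0376398.
Per annum: 0.0376398 / 2 = 0.018820 = 1.88%.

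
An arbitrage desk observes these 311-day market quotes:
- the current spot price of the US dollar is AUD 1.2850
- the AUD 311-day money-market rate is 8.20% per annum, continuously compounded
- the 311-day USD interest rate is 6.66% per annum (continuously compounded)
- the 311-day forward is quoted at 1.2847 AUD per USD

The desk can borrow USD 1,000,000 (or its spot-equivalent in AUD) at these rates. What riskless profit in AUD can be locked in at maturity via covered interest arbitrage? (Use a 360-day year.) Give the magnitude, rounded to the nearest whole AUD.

AUD 18,547

T = 311/360 years.
Keep in USD, deliver into the forward: 1,000,000·1.059222343·1.2847 = AUD 1,360,782.94.
Swap to AUD now, deposit: 1,000,000·1.2850·1.073408274 = AUD 1,379,329.63.
The quoted forward undervalues USD, so borrow USD, convert to AUD at spot, deposit the AUD at 8.20%, and buy USD forward at 1.2847 to cover the loan.
Arbitrage profit = |1,360,782.94 − 1,379,329.63| = AUD 18,547.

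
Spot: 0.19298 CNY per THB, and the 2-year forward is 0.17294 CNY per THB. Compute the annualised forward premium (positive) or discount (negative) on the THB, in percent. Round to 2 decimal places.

-5.19%

T = 2 years.
THB trades forward at -10.38450% vs spot over the period.
Annualise by dividing by T: -0.1038450 / 2 = -0.051923 → -5.19%.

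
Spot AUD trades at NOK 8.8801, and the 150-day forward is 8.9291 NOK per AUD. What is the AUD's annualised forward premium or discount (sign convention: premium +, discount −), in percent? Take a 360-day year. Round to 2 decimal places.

+1.32%

T = 150/360 years.
Period premium: (8.9291 − 8.8801)/8.8801 = 0.0055180.
×(1/T) gives 1.32% p.a.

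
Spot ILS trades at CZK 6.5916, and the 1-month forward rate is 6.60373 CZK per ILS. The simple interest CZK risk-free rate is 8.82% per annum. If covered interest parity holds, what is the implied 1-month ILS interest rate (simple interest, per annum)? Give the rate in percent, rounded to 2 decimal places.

T = 1/12 years.
By CIP, F/S equals the CZK-to-ILS growth ratio: 6.60373/6.5916 = 1.0018402.
CZK growth factor: 1 + 0.0882×1/12 = 1.007350.
That pins the ILS growth at 1.0054997.
r = (1.0054997 − 1)/(1/12) = 0.065996 → 6.60%.

6.60%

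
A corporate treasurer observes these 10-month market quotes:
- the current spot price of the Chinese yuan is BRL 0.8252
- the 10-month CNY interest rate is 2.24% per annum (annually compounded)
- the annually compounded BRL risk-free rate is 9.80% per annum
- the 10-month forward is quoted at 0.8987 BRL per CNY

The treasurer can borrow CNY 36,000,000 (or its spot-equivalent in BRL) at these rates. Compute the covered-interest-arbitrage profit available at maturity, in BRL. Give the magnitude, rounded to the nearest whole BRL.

BRL 841,816

T = 10/12 years.
Invest the CNY and cover forward: 36,000,000 × 1.0186321221 × 0.8987 = BRL 32,956,008.77.
Convert at spot and invest in BRL: 36,000,000 × 0.8252 × 1.0810238694 = BRL 32,114,192.29.
The quoted forward overvalues CNY, so borrow BRL, buy CNY at spot, deposit the CNY at 2.24%, and sell the proceeds forward at 0.8987.
Profit = 32,956,008.77 − 32,114,192.29 = BRL 841,816.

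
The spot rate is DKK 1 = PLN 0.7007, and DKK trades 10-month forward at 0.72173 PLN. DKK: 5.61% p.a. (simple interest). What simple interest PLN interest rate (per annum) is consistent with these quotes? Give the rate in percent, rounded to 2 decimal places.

T = 10/12 years.
By CIP, F/S equals the PLN-to-DKK growth ratio: 0.72173/0.7007 = 1.0300128.
The DKK side grows by 1 + 0.0561×10/12 = 1.046750.
That pins the PLN growth at 1.0781659.
r = (1.0781659 − 1)/(10/12) = 0.093799 → 9.38%.

9.38%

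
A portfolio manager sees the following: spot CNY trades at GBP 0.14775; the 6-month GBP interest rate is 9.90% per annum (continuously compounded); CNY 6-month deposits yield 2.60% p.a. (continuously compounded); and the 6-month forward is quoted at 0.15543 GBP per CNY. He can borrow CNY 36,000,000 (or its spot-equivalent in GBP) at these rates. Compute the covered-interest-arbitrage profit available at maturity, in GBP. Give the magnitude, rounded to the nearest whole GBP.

T = 6/12 years.
Invest the CNY and cover forward: 36,000,000 × 1.013084867 × 0.15543 = GBP 5,668,696.11.
Convert at spot and invest in GBP: 36,000,000 × 0.14775 × 1.050745592 = GBP 5,588,915.80.
The quoted forward overvalues CNY, so borrow GBP, buy CNY at spot, deposit the CNY at 2.60%, and sell the proceeds forward at 0.15543.
The gap between the two covered legs is GBP 79,780.

GBP 79,780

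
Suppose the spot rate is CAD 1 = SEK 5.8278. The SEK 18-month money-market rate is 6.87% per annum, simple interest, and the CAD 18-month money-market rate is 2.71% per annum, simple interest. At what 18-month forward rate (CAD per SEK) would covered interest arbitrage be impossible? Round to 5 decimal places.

0.16188

T = 18/12 years.
SEK growth factor: 1 + 0.0687×18/12 = 1.103050.
CAD growth factor: 1 + 0.0271×18/12 = 1.040650.
So F = 5.8278 × 1.103050 / 1.040650 = 6.177250 (SEK/CAD).
Quoted the other way: 1/6.177250 = 0.16188 CAD per SEK.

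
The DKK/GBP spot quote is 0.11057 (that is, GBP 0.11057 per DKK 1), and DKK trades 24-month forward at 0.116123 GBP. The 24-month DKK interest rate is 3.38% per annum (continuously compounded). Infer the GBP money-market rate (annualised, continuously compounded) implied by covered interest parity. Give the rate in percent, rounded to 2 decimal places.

5.83%

T = 2 years.
By CIP, F/S equals the GBP-to-DKK growth ratio: 0.116123/0.11057 = 1.0502216.
The DKK side grows by e^(0.0338×2) = 1.0699372.
Hence g_GBP = 1.1236712.
Take logs: ln 1.1236712 / 2 = 0.058301, so 5.83%.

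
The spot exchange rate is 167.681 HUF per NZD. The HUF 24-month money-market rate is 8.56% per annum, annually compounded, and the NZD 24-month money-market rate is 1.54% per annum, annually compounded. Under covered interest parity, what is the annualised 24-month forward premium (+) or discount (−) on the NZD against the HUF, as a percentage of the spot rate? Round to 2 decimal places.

T = 2 years.
F = S · g_HUF/g_NZD = 167.681 × 1.1785274/1.0310372 = 191.667820.
Annualised premium = (F − S)/S × (1/T) = (191.667820 − 167.681)/167.681 ÷ 2 = 7.15%.

+7.15%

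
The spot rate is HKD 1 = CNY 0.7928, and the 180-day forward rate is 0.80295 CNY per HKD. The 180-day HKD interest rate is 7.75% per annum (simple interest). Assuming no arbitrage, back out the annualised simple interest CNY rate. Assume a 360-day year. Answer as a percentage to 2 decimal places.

10.41%

T = 180/360 years.
CIP gives F = S · g_CNY/g_HKD, so g_CNY/g_HKD = 0.80295/0.7928 = 1.0128027.
HKD growth factor: 1 + 0.0775×180/360 = 1.038750.
That pins the CNY growth at 1.0520488.
(1.0520488 − 1)/T = 0.104098, i.e. 10.41%.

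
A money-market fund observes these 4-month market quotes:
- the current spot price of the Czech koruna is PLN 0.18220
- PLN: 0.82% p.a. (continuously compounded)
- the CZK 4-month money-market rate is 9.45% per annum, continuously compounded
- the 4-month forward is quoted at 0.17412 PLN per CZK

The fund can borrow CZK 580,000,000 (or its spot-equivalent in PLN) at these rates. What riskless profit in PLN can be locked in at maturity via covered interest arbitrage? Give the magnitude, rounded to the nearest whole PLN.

PLN 1,743,837

T = 4/12 years.
Invest the CZK and cover forward: 580,000,000 × 1.0320013756 × 0.17412 = PLN 104,221,406.12.
Convert at spot and invest in PLN: 580,000,000 × 0.18220 × 1.00273707229 = PLN 105,965,242.85.
The quoted forward undervalues CZK, so borrow CZK, convert to PLN at spot, deposit the PLN at 0.82%, and buy CZK forward at 0.17412 to cover the loan.
The gap between the two covered legs is PLN 1,743,837.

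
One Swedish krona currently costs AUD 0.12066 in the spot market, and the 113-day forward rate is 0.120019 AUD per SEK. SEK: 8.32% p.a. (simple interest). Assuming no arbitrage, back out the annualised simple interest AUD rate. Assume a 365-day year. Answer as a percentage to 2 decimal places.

6.56%

T = 113/365 years.
By CIP, F/S equals the AUD-to-SEK growth ratio: 0.120019/0.12066 = 0.9946876.
SEK growth factor: 1 + 0.0832×113/365 = 1.0257578.
So the AUD growth factor = 1.0203086.
(1.0203086 − 1)/T = 0.065599, i.e. 6.56%.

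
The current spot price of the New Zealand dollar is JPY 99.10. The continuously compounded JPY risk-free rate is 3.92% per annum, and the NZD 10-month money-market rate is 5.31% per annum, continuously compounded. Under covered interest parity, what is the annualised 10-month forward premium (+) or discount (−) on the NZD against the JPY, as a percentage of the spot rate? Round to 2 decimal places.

T = 10/12 years.
CIP forward (JPY per NZD) = 99.1 × 1.0332061/1.0452436 = 97.95872.
(F − S)/S ÷ T = (97.95872 − 99.1)/99.1/(10/12) = -0.013820 → -1.38%.

-1.38%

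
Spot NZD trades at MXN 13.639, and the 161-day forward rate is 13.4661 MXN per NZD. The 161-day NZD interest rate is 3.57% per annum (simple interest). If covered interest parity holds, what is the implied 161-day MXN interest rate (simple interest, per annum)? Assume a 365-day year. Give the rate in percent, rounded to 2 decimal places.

T = 161/365 years.
F/S = 13.4661/13.639 = 0.9873231 = (growth of MXN) / (growth of NZD).
NZD growth factor: 1 + 0.0357×161/365 = 1.0157471.
Hence g_MXN = 1.0028706.
r = (1.0028706 − 1)/(161/365) = 0.006508 → 0.65%.

0.65%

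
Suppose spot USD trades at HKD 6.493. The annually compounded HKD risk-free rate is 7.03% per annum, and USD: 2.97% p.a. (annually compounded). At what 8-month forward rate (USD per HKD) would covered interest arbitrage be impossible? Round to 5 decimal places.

0.15009

T = 8/12 years.
HKD growth factor: (1 + 0.0703)^(8/12) = 1.046334.
USD growth factor: (1 + 0.0297)^(8/12) = 1.0197033.
CIP: F = S · (grow HKD)/(grow USD) = 6.493 × 1.046334/1.0197033 = 6.662572 HKD per USD.
Quoted the other way: 1/6.662572 = 0.15009 USD per HKD.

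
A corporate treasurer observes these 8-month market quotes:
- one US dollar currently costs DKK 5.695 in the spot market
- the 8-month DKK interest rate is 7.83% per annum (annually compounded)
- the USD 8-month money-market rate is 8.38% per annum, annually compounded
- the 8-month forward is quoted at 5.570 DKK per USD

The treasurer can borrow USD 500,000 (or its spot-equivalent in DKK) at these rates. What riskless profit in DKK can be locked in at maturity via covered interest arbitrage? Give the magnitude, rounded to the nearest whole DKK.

T = 8/12 years.
Route A — deposit USD, sell forward: 500,000 × 1.055114111 × 5.570 = DKK 2,938,492.80.
Route B — convert at spot, deposit DKK: 500,000 × 5.695 × 1.051541467 = DKK 2,994,264.33.
The quoted forward undervalues USD, so borrow USD, convert to DKK at spot, deposit the DKK at 7.83%, and buy USD forward at 5.570 to cover the loan.
Arbitrage profit = |2,938,492.80 − 2,994,264.33| = DKK 55,772.

DKK 55,772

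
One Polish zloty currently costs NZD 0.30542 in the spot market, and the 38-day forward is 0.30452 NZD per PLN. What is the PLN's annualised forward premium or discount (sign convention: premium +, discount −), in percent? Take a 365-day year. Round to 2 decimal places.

-2.83%

T = 38/365 years.
(F − S)/S = (0.30452 − 0.30542)/0.30542 = -0.0029468.
Annualise by dividing by T: -0.0029468 / (38/365) = -0.028305 → -2.83%.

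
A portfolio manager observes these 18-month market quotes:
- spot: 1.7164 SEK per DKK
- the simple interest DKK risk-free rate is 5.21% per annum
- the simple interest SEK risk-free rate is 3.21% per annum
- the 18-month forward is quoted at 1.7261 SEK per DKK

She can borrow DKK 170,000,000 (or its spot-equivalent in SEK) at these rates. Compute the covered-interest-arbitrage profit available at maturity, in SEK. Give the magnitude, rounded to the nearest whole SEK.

T = 18/12 years.
Route A — deposit DKK, sell forward: 170,000,000 × 1.078150 × 1.7261 = SEK 316,369,101.55.
Route B — convert at spot, deposit SEK: 170,000,000 × 1.7164 × 1.048150 = SEK 305,837,592.20.
The quoted forward overvalues DKK, so borrow SEK, buy DKK at spot, deposit the DKK at 5.21%, and sell the proceeds forward at 1.7261.
Profit = 316,369,101.55 − 305,837,592.20 = SEK 10,531,509.

SEK 10,531,509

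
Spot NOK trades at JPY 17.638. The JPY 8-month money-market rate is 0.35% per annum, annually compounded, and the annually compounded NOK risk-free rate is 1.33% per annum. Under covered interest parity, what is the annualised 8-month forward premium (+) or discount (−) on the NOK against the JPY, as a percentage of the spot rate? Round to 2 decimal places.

T = 8/12 years.
No-arbitrage forward: 17.638 × 1.002332 / 1.0088471 = 17.524094 JPY/NOK.
Annualised premium = (F − S)/S × (1/T) = (17.524094 − 17.638)/17.638 ÷ (8/12) = -0.97%.

-0.97%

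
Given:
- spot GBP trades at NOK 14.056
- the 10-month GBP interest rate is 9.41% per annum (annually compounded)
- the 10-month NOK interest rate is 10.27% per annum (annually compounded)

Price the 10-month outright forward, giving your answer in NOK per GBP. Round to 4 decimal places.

14.1480

T = 10/12 years.
NOK growth factor: (1 + 0.1027)^(10/12) = 1.08487861.
GBP accumulates by (1 + 0.0941)^(10/12) = 1.07782317.
So F = 14.056 × 1.08487861 / 1.07782317 = 14.148011 (NOK/GBP).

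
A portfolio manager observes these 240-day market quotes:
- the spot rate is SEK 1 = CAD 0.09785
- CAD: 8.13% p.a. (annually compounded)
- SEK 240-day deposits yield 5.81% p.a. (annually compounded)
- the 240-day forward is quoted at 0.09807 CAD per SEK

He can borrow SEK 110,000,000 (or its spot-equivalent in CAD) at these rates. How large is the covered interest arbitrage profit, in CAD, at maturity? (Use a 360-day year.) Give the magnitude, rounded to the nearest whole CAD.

CAD 137,651

T = 240/360 years.
Keep in SEK, deliver into the forward: 110,000,000·1.0383676346·0.09807 = CAD 11,201,598.53.
Swap to CAD now, deposit: 110,000,000·0.09785·1.0534909326 = CAD 11,339,249.65.
The quoted forward undervalues SEK, so borrow SEK, convert to CAD at spot, deposit the CAD at 8.13%, and buy SEK forward at 0.09807 to cover the loan.
The gap between the two covered legs is CAD 137,651.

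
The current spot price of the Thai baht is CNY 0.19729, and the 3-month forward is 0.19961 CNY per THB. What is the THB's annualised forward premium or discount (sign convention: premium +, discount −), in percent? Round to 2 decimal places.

T = 3/12 years.
Period premium: (0.19961 − 0.19729)/0.19729 = 0.0117593.
Per annum: 0.0117593 / (3/12) = 0.047037 = 4.70%.

+4.70%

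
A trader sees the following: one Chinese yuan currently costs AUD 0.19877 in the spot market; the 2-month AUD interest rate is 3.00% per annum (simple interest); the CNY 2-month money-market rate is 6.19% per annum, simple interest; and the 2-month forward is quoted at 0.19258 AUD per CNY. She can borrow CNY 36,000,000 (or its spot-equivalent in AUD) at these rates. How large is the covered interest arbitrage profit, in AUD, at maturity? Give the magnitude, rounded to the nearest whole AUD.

AUD 187,094

T = 2/12 years.
Route A — deposit CNY, sell forward: 36,000,000 × 1.010316667 × 0.19258 = AUD 7,004,404.21.
Route B — convert at spot, deposit AUD: 36,000,000 × 0.19877 × 1.005000 = AUD 7,191,498.60.
The quoted forward undervalues CNY, so borrow CNY, convert to AUD at spot, deposit the AUD at 3.00%, and buy CNY forward at 0.19258 to cover the loan.
Profit = 7,191,498.60 − 7,004,404.21 = AUD 187,094.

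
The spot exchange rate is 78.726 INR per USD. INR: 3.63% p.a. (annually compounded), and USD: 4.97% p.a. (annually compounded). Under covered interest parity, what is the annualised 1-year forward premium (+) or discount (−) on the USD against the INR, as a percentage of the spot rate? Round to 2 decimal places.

-1.28%

T = 1 year.
CIP forward (INR per USD) = 78.726 × 1.036300/1.049700 = 77.721019.
Annualised premium = (F − S)/S × (1/T) = (77.721019 − 78.726)/78.726 ÷ 1 = -1.28%.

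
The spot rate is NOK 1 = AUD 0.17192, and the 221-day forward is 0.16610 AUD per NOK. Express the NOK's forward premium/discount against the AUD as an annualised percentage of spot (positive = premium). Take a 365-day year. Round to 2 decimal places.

-5.59%

T = 221/365 years.
NOK trades forward at -3.38530% vs spot over the period.
Per annum: -0.0338530 / (221/365) = -0.055911 = -5.59%.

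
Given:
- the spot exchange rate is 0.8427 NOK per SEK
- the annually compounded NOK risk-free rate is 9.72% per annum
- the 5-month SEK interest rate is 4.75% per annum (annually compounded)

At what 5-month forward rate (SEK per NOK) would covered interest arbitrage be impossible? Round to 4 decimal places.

T = 5/12 years.
NOK accumulates by (1 + 0.0972)^(5/12) = 1.0394073.
SEK growth factor: (1 + 0.0475)^(5/12) = 1.0195241.
CIP: F = S · (grow NOK)/(grow SEK) = 0.8427 × 1.0394073/1.0195241 = 0.8591347 NOK per SEK.
Invert for SEK per NOK: 1 / 0.8591347 = 1.1640.

1.1640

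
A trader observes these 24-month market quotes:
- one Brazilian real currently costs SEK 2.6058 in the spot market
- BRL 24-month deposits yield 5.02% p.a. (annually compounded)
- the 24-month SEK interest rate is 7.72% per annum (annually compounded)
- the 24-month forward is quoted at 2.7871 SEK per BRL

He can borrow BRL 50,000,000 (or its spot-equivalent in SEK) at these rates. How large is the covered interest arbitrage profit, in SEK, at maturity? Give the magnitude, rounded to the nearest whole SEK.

SEK 2,514,139

T = 2 years.
Keep in BRL, deliver into the forward: 50,000,000·1.10292004·2.7871 = SEK 153,697,422.17.
Swap to SEK now, deposit: 50,000,000·2.6058·1.16035984 = SEK 151,183,283.55.
The quoted forward overvalues BRL, so borrow SEK, buy BRL at spot, deposit the BRL at 5.02%, and sell the proceeds forward at 2.7871.
Arbitrage profit = |153,697,422.17 − 151,183,283.55| = SEK 2,514,139.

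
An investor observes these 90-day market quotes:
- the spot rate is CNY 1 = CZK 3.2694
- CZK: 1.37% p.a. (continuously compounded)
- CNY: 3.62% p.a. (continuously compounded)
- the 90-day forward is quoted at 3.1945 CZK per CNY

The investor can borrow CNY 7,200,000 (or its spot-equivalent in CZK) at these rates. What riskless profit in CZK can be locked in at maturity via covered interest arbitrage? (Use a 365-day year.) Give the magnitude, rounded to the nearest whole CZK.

CZK 412,712

T = 90/365 years.
Route A — deposit CNY, sell forward: 7,200,000 × 1.0089659832 × 3.1945 = CZK 23,206,621.20.
Route B — convert at spot, deposit CZK: 7,200,000 × 3.2694 × 1.0033837943 = CZK 23,619,333.44.
The quoted forward undervalues CNY, so borrow CNY, convert to CZK at spot, deposit the CZK at 1.37%, and buy CNY forward at 3.1945 to cover the loan.
Arbitrage profit = |23,206,621.20 − 23,619,333.44| = CZK 412,712.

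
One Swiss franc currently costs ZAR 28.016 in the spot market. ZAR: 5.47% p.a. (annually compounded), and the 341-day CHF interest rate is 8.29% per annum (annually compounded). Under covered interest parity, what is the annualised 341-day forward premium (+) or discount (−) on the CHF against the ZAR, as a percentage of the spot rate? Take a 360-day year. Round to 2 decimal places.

T = 341/360 years.
CIP forward (ZAR per CHF) = 28.016 × 1.0517397/1.0783577 = 27.324458.
Annualised premium = (F − S)/S × (1/T) = (27.324458 − 28.016)/28.016 ÷ (341/360) = -2.61%.

-2.61%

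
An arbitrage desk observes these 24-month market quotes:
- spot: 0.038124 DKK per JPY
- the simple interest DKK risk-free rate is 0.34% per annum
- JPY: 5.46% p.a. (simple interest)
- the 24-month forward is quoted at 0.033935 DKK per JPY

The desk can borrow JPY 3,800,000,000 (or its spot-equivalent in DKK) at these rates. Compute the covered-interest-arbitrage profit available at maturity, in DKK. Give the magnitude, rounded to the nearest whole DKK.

DKK 2,821,657

T = 2 years.
Keep in JPY, deliver into the forward: 3,800,000,000·1.109200·0.033935 = DKK 143,034,667.60.
Swap to DKK now, deposit: 3,800,000,000·0.038124·1.006800 = DKK 145,856,324.16.
The quoted forward undervalues JPY, so borrow JPY, convert to DKK at spot, deposit the DKK at 0.34%, and buy JPY forward at 0.033935 to cover the loan.
Profit = 145,856,324.16 − 143,034,667.60 = DKK 2,821,657.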